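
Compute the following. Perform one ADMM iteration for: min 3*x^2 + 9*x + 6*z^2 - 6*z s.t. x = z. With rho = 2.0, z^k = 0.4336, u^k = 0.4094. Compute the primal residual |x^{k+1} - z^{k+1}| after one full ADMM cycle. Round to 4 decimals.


ADMM iteration with rho = 2.0, z^k = 0.4336, u^k = 0.4094
Step 1: x-update.
Minimize 3*x^2 + 9*x + (2.0/2)*(x - 0.4336 + 0.4094)^2
FOC: (2*3 + 2.0)*x = -9 + 2.0*(0.4336 - 0.4094)
x^{k+1} = -1.119
Step 2: z-update.
Minimize 6*z^2 - 6*z + (2.0/2)*(-1.119 - z + 0.4094)^2
FOC: (2*6 + 2.0)*z = 6 + 2.0*(-1.119 + 0.4094)
z^{k+1} = 0.3272
Step 3: u-update.
u^{k+1} = 0.4094 - 1.119 - 0.3272 = -1.0368
Step 4: Primal residual = |-1.119 - 0.3272| = 1.4462


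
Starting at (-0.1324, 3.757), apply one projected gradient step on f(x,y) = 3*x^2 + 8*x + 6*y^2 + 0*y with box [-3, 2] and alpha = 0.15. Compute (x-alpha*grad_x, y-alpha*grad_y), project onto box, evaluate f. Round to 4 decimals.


Step 1: Compute gradient at (-0.1324, 3.757).
grad_x = 2*3*-0.1324 + 8 = 7.2056
grad_y = 2*6*3.757 + 0 = 45.084
Step 2: Gradient step.
x_raw = -0.1324 - 0.15*7.2056 = -1.2132
y_raw = 3.757 - 0.15*45.084 = -3.0056
Step 3: Project onto [-3, 2].
x_proj = clip(-1.2132) = -1.2132
y_proj = clip(-3.0056) = -3.0
Step 4: Evaluate f.
f(-1.2132, -3.0) = 48.7099


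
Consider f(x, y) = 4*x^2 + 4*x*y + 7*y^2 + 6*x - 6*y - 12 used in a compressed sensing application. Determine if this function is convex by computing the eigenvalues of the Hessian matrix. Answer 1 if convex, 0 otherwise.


The Hessian of f(x,y) = 4*x^2 + 4*x*y + 7*y^2 + 6*x - 6*y - 12 is:
H = [[8, 4], [4, 14]]
Trace = 8 + 14 = 22
Determinant = 8*14 - (4)^2 = 96
Discriminant = (22)^2 - 4*96 = 100.0
Eigenvalues: lambda_1 = 6.0, lambda_2 = 16.0
The function is convex.

1


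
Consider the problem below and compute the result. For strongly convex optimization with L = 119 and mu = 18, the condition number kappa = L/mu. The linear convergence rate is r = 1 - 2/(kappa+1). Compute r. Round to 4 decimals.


Step 1: Compute the condition number.
kappa = L/mu = 119/18 = 6.6111
Step 2: Compute the convergence rate.
r = 1 - 2/(kappa + 1) = 1 - 2*mu/(L + mu) = (L - mu)/(L + mu) = 101/137 = 0.7372


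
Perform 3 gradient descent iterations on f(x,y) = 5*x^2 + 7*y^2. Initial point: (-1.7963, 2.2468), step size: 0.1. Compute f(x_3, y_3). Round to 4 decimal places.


Gradient descent on f(x,y) = 5*x^2 + 7*y^2.
Starting point: (-1.7963, 2.2468), alpha = 0.1
Step 1: grad_x = 2*5*-1.7963 = -17.963, grad_y = 2*7*2.2468 = 31.4552
  x_1 = -1.7963 - 0.1*-17.963 = 0.0
  y_1 = 2.2468 - 0.1*31.4552 = -0.8987
Step 2: grad_x = 2*5*0.0 = 0.0, grad_y = 2*7*-0.8987 = -12.5821
  x_2 = 0.0 - 0.1*0.0 = 0.0
  y_2 = -0.8987 - 0.1*-12.5821 = 0.3595
Step 3: grad_x = 2*5*0.0 = 0.0, grad_y = 2*7*0.3595 = 5.0328
  x_3 = 0.0 - 0.1*0.0 = 0.0
  y_3 = 0.3595 - 0.1*5.0328 = -0.1438
f(0.0, -0.1438) = 5*0.0^2 + 7*(-0.1438)^2 = 0.1447


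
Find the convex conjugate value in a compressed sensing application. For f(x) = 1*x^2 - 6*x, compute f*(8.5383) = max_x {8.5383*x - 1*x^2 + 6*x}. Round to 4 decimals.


f*(y) = sup_x {y*x - a*x^2 - b*x} = sup_x {(y-b)*x - a*x^2}
FOC: (y - b) - 2a*x = 0 => x* = (y - b)/(2a)
x* = (8.5383 + 6)/(2*1) = 7.2692
f*(8.5383) = (y-b)^2/(4a) = (8.5383 + 6)^2/(4*1)
= 211.3622/4 = 52.8405


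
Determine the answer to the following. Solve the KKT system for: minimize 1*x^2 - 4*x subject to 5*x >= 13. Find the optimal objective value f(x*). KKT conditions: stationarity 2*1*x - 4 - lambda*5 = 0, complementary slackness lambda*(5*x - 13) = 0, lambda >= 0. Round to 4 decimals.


Step 1: Try lambda = 0 (constraint inactive).
x_unc = 4/(2*1) = 2.0
Check: 5*2.0 = 10.0 < 13 -- violated!
Step 2: Constraint must be active: 5*x = 13
x* = 13/5 = 2.6
lambda = (2*1*2.6 - 4)/5 = 0.24
Step 3: Compute optimal value.
f(x*) = 1*2.6^2 - 4*2.6 = -3.64


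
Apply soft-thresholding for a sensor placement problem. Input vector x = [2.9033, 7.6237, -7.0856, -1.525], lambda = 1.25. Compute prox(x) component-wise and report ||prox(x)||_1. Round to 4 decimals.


Soft-thresholding with lambda = 1.25:
prox(2.9033) = sign(2.9033)*max(|2.9033| - 1.25, 0) = 1.6533
prox(7.6237) = sign(7.6237)*max(|7.6237| - 1.25, 0) = 6.3737
prox(-7.0856) = sign(-7.0856)*max(|-7.0856| - 1.25, 0) = -5.8356
prox(-1.525) = sign(-1.525)*max(|-1.525| - 1.25, 0) = -0.275
prox(x) = [1.6533, 6.3737, -5.8356, -0.275]
||prox(x)||_1 = 1.6533 + 6.3737 + 5.8356 + 0.275 = 14.1376


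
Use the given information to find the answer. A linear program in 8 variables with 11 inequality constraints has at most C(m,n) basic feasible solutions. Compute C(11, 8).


Each vertex corresponds to some choice of n active constraints out of m, so the number of vertices is at most C(m, n) = m! / (n!(m-n)!).
m = 11, n = 8
Numerator: 11 * 10 * 9 * 8 * 7 * 6 * 5 * 4
Denominator: 8! = 40320
C(11, 8) = 165


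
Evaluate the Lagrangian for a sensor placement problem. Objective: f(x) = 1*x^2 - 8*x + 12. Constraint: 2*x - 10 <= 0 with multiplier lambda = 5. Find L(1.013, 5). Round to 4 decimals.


Step 1: Evaluate f(x).
f(1.013) = 1*1.013^2 - 8*1.013 + 12 = 4.9222
Step 2: Evaluate g(x).
g(1.013) = 2*1.013 - 10 = -7.974
Step 3: Compute Lagrangian.
L = 4.9222 + 5*-7.974 = -34.9478


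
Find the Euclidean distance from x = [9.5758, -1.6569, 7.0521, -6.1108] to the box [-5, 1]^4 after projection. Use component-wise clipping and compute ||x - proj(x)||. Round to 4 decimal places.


Project each component onto [-5, 1].
clip(9.5758) = 1.0, clip(-1.6569) = -1.6569, clip(7.0521) = 1.0, clip(-6.1108) = -5.0
Projection = [1.0, -1.6569, 1.0, -5.0]
Squared diffs: [73.5443, 0.0, 36.6279, 1.2339]
Distance = sqrt(111.4061) = 10.5549


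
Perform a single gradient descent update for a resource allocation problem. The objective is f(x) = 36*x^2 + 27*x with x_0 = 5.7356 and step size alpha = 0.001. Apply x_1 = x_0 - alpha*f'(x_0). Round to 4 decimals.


We compute the gradient at x_0 and apply the update.
f'(x) = 72*x + 27
f'(5.7356) = 72*5.7356 + 27 = 439.9632
x_1 = 5.7356 - 0.001*439.9632 = 5.2956


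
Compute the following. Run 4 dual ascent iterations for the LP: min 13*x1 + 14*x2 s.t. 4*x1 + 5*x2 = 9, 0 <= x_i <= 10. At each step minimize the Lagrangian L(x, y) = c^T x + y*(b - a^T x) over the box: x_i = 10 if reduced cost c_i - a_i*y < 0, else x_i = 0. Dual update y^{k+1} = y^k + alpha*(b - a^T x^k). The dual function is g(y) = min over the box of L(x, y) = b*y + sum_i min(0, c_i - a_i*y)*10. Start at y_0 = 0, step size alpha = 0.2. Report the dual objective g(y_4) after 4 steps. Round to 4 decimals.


Dual ascent for LP: min 13*x1 + 14*x2, 4*x1 + 5*x2 = 9, 0 <= x_i <= 10
Step 1: y^k = 0.0, reduced costs: (13.0, 14.0)
  x^k = (0.0, 0.0), subgradient = b - a^T x = 9.0
  y^{k+1} = 0.0 + 0.2*9.0 = 1.8
Step 2: y^k = 1.8, reduced costs: (5.8, 5.0)
  x^k = (0.0, 0.0), subgradient = b - a^T x = 9.0
  y^{k+1} = 1.8 + 0.2*9.0 = 3.6
Step 3: y^k = 3.6, reduced costs: (-1.4, -4.0)
  x^k = (10.0, 10.0), subgradient = b - a^T x = -81.0
  y^{k+1} = 3.6 + 0.2*-81.0 = -12.6
Step 4: y^k = -12.6, reduced costs: (63.4, 77.0)
  x^k = (0.0, 0.0), subgradient = b - a^T x = 9.0
  y^{k+1} = -12.6 + 0.2*9.0 = -10.8
Dual objective at y_4 = -10.8: reduced costs (56.2, 68.0), box minimizer x = (0.0, 0.0)
g(y_4) = b*y + (c1 - a1*y)*x1 + (c2 - a2*y)*x2 = 9*(-10.8) + 56.2*0.0 + 68.0*0.0 = -97.2 + 0.0 + 0.0 = -97.2


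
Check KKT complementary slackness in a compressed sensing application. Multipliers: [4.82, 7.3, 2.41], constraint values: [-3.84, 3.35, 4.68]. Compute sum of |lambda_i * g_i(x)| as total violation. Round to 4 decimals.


KKT complementary slackness check:
lambda_1 * g_1 = 4.82 * -3.84 = -18.5088
lambda_2 * g_2 = 7.3 * 3.35 = 24.455
lambda_3 * g_3 = 2.41 * 4.68 = 11.2788
Total violation = 18.5088 + 24.455 + 11.2788 = 54.2426


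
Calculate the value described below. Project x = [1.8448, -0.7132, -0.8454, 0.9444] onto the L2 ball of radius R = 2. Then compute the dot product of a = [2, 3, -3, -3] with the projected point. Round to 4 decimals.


Step 1: Compute ||x|| (intermediates to 6 decimals).
||x|| = sqrt(1.8448^2 + (-0.7132)^2 + (-0.8454)^2 + 0.9444^2) = 2.349156
Step 2: Project.
Since ||x|| > R, scale = R/||x|| = 2/2.349156 = 0.85137, proj(x) = scale * x
proj(x) = [1.570607, -0.607197, -0.719748, 0.804034]
Step 3: Dot product.
a^T * proj(x) = 2*1.570607 + 3*(-0.607197) - 3*(-0.719748) - 3*0.804034 = 1.0668


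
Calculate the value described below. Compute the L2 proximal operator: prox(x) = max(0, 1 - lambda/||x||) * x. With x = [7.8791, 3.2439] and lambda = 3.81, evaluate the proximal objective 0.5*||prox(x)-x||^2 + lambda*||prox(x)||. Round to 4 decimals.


Step 1: Compute ||x||.
||x|| = 8.5207
Step 2: Compute scaling factor.
scale = max(0, 1 - 3.81/8.5207) = 0.5529
Step 3: prox(x) = [4.356, 1.7934]
||prox(x)|| = 4.7107
Step 4: Proximal objective.
0.5*||prox-x||^2 = 7.2581
lambda*||prox|| = 17.9478
Total = 25.206


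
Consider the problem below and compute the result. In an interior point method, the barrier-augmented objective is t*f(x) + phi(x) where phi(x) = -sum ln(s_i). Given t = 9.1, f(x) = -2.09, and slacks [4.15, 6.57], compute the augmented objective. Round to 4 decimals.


Step 1: Compute log-barrier.
ln values: [1.4231, 1.8825]
phi = -(1.4231 + 1.8825) = -3.3056
Step 2: Compute augmented objective.
t*f(x) = 9.1*-2.09 = -19.019
Total = -19.019 - 3.3056 = -22.3246


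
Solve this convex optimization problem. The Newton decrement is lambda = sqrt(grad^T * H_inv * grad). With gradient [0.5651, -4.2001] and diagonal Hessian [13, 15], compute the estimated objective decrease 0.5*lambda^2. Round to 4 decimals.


Step 1: H is diagonal, so H^(-1) * g = [0.0435, -0.28].
Step 2: g^T H^(-1) g = sum_i g_i^2 / H_ii
  = (0.5651)^2/13 + (-4.2001)^2/15
  = 0.0246 + 1.1761 = 1.2006
Step 3: Objective decrease = 0.5 * g^T H^(-1) g = 0.6003


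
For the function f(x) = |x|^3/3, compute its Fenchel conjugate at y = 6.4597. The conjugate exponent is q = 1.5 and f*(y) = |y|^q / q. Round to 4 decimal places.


The conjugate exponent q satisfies 1/p + 1/q = 1.
p = 3, so q = 3/(3 - 1) = 1.5
|y|^q = 6.4597^1.5 = 16.4179
f*(6.4597) = 16.4179 / 1.5 = 10.9453


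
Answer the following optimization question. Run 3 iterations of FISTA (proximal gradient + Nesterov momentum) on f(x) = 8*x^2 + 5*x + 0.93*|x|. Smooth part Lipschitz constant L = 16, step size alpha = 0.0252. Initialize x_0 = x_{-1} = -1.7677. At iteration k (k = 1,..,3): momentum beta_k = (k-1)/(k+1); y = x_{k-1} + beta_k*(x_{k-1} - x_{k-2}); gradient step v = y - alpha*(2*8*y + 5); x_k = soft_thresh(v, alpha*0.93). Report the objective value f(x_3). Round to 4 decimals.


FISTA on f(x) = 8*x^2 + 5*x + 0.93*|x|
L = 16, alpha = 0.0252
Iteration 1: beta = 0.0, y = -1.7677 + 0.0*(-1.7677 + 1.7677) = -1.7677
  grad(y) = -23.2832, v = y - alpha*grad = -1.181
  prox(v) = soft_thresh(-1.181, 0.0234) = -1.1575
Iteration 2: beta = 0.3333, y = -1.1575 + 0.3333*(-1.1575 + 1.7677) = -0.9541
  grad(y) = -10.2662, v = y - alpha*grad = -0.6954
  prox(v) = soft_thresh(-0.6954, 0.0234) = -0.672
Iteration 3: beta = 0.5, y = -0.672 + 0.5*(-0.672 + 1.1575) = -0.4292
  grad(y) = -1.8676, v = y - alpha*grad = -0.3822
  prox(v) = soft_thresh(-0.3822, 0.0234) = -0.3587
f(x_3) = 8*(-0.3587)^2 + 5*(-0.3587) + 0.93*|-0.3587| = -0.4305


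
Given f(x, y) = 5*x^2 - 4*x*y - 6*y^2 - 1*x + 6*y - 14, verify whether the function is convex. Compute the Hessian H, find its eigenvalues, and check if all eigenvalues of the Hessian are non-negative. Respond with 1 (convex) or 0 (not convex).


The Hessian of f(x,y) = 5*x^2 - 4*x*y - 6*y^2 - 1*x + 6*y - 14 is:
H = [[10, -4], [-4, -12]]
Trace = 10 - 12 = -2
Determinant = 10*-12 - (-4)^2 = -136
Discriminant = (-2)^2 - 4*-136 = 548.0
Eigenvalues: lambda_1 = -12.7047, lambda_2 = 10.7047
The function is not convex.

0


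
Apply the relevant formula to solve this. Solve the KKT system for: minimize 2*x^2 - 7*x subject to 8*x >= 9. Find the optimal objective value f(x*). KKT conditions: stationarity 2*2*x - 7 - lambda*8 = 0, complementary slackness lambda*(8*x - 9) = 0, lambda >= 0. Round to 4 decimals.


Step 1: Try lambda = 0 (constraint inactive).
Stationarity: 2*2*x - 7 = 0
x* = 7/(2*2) = 1.75
Check constraint: 8*1.75 = 14.0 >= 9 -- satisfied.
Step 2: Compute optimal value.
f(x*) = 2*1.75^2 - 7*1.75 = -6.125


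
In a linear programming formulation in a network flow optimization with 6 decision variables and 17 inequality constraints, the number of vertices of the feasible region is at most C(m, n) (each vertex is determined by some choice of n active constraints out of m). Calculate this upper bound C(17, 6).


Each vertex corresponds to some choice of n active constraints out of m, so the number of vertices is at most C(m, n) = m! / (n!(m-n)!).
m = 17, n = 6
Numerator: 17 * 16 * 15 * 14 * 13 * 12
Denominator: 6! = 720
C(17, 6) = 12376


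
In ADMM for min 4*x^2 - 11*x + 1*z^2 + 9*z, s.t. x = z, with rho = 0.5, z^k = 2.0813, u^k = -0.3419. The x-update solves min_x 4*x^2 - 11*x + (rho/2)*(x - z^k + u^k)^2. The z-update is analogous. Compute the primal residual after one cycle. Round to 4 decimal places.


ADMM iteration with rho = 0.5, z^k = 2.0813, u^k = -0.3419
Step 1: x-update.
Minimize 4*x^2 - 11*x + (0.5/2)*(x - 2.0813 - 0.3419)^2
FOC: (2*4 + 0.5)*x = 11 + 0.5*(2.0813 + 0.3419)
x^{k+1} = 1.4367
Step 2: z-update.
Minimize 1*z^2 + 9*z + (0.5/2)*(1.4367 - z - 0.3419)^2
FOC: (2*1 + 0.5)*z = -9 + 0.5*(1.4367 - 0.3419)
z^{k+1} = -3.381
Step 3: u-update.
u^{k+1} = -0.3419 + 1.4367 + 3.381 = 4.4758
Step 4: Primal residual = |1.4367 + 3.381| = 4.8177


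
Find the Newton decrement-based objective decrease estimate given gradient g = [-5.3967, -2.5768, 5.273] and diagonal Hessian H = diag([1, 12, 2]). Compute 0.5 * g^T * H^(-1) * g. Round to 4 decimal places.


Step 1: H is diagonal, so H^(-1) * g = [-5.3967, -0.2147, 2.6365].
Step 2: g^T H^(-1) g = sum_i g_i^2 / H_ii
  = (-5.3967)^2/1 + (-2.5768)^2/12 + (5.273)^2/2
  = 29.1244 + 0.5533 + 13.9023 = 43.58
Step 3: Objective decrease = 0.5 * g^T H^(-1) g = 21.79


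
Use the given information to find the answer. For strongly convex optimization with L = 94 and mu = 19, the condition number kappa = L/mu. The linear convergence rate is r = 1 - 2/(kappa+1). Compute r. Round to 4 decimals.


Step 1: Compute the condition number.
kappa = L/mu = 94/19 = 4.9474
Step 2: Compute the convergence rate.
r = 1 - 2/(kappa + 1) = 1 - 2*mu/(L + mu) = (L - mu)/(L + mu) = 75/113 = 0.6637


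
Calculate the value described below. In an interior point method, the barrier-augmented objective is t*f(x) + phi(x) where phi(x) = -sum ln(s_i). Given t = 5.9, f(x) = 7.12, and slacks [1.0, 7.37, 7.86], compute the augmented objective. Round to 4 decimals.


Step 1: Compute log-barrier.
ln values: [0.0, 1.9974, 2.0618]
phi = -(0.0 + 1.9974 + 2.0618) = -4.0592
Step 2: Compute augmented objective.
t*f(x) = 5.9*7.12 = 42.008
Total = 42.008 - 4.0592 = 37.9488


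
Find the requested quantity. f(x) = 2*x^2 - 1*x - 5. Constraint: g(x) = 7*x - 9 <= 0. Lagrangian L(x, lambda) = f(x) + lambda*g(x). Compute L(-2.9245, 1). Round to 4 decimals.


Step 1: Evaluate f(x).
f(-2.9245) = 2*(-2.9245)^2 - 1*(-2.9245) - 5 = 15.0299
Step 2: Evaluate g(x).
g(-2.9245) = 7*-2.9245 - 9 = -29.4715
Step 3: Compute Lagrangian.
L = 15.0299 + 1*-29.4715 = -14.4416


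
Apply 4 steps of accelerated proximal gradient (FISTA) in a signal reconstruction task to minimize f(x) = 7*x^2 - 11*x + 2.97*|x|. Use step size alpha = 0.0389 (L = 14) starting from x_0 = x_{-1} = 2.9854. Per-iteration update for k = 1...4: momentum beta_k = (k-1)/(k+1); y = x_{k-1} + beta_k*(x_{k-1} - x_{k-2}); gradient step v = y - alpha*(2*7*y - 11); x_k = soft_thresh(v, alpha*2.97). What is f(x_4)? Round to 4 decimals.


FISTA on f(x) = 7*x^2 - 11*x + 2.97*|x|
L = 14, alpha = 0.0389
Iteration 1: beta = 0.0, y = 2.9854 + 0.0*(2.9854 - 2.9854) = 2.9854
  grad(y) = 30.7956, v = y - alpha*grad = 1.7875
  prox(v) = soft_thresh(1.7875, 0.1155) = 1.6719
Iteration 2: beta = 0.3333, y = 1.6719 + 0.3333*(1.6719 - 2.9854) = 1.2341
  grad(y) = 6.2773, v = y - alpha*grad = 0.9899
  prox(v) = soft_thresh(0.9899, 0.1155) = 0.8744
Iteration 3: beta = 0.5, y = 0.8744 + 0.5*(0.8744 - 1.6719) = 0.4756
  grad(y) = -4.3416, v = y - alpha*grad = 0.6445
  prox(v) = soft_thresh(0.6445, 0.1155) = 0.529
Iteration 4: beta = 0.6, y = 0.529 + 0.6*(0.529 - 0.8744) = 0.3217
  grad(y) = -6.4961, v = y - alpha*grad = 0.5744
  prox(v) = soft_thresh(0.5744, 0.1155) = 0.4589
f(x_4) = 7*0.4589^2 - 11*0.4589 + 2.97*|0.4589| = -2.2108


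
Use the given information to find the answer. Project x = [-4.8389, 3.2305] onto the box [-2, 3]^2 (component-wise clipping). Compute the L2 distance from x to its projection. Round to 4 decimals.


Project each component onto [-2, 3].
clip(-4.8389) = -2.0, clip(3.2305) = 3.0
Projection = [-2.0, 3.0]
Squared diffs: [8.0594, 0.0531]
Distance = sqrt(8.1125) = 2.8482


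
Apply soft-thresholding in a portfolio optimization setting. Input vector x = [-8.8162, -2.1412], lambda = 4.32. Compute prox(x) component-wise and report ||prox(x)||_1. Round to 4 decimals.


Soft-thresholding with lambda = 4.32:
prox(-8.8162) = sign(-8.8162)*max(|-8.8162| - 4.32, 0) = -4.4962
prox(-2.1412) = sign(-2.1412)*max(|-2.1412| - 4.32, 0) = 0.0
prox(x) = [-4.4962, 0.0]
||prox(x)||_1 = 4.4962 + 0.0 = 4.4962


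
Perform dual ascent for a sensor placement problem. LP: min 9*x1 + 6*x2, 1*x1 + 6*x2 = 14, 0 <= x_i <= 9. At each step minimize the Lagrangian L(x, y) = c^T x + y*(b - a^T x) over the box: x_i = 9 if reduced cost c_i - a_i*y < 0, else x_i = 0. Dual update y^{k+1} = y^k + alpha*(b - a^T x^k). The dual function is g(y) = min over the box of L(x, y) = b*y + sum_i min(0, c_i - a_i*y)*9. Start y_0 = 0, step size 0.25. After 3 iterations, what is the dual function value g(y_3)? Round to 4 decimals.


Dual ascent for LP: min 9*x1 + 6*x2, 1*x1 + 6*x2 = 14, 0 <= x_i <= 9
Step 1: y^k = 0.0, reduced costs: (9.0, 6.0)
  x^k = (0.0, 0.0), subgradient = b - a^T x = 14.0
  y^{k+1} = 0.0 + 0.25*14.0 = 3.5
Step 2: y^k = 3.5, reduced costs: (5.5, -15.0)
  x^k = (0.0, 9.0), subgradient = b - a^T x = -40.0
  y^{k+1} = 3.5 + 0.25*-40.0 = -6.5
Step 3: y^k = -6.5, reduced costs: (15.5, 45.0)
  x^k = (0.0, 0.0), subgradient = b - a^T x = 14.0
  y^{k+1} = -6.5 + 0.25*14.0 = -3.0
Dual objective at y_3 = -3.0: reduced costs (12.0, 24.0), box minimizer x = (0.0, 0.0)
g(y_3) = b*y + (c1 - a1*y)*x1 + (c2 - a2*y)*x2 = 14*(-3.0) + 12.0*0.0 + 24.0*0.0 = -42.0 + 0.0 + 0.0 = -42.0


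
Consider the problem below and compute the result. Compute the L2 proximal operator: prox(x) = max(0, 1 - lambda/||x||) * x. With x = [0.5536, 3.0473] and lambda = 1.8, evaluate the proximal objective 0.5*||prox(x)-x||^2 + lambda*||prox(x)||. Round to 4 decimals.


Step 1: Compute ||x||.
||x|| = 3.0972
Step 2: Compute scaling factor.
scale = max(0, 1 - 1.8/3.0972) = 0.4188
Step 3: prox(x) = [0.2319, 1.2763]
||prox(x)|| = 1.2972
Step 4: Proximal objective.
0.5*||prox-x||^2 = 1.62
lambda*||prox|| = 2.335
Total = 3.9549


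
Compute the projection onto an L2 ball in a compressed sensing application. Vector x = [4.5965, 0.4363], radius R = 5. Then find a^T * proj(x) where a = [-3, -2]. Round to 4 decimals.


Step 1: Compute ||x|| (intermediates to 6 decimals).
||x|| = sqrt(4.5965^2 + 0.4363^2) = 4.61716
Step 2: Project.
Since ||x|| <= R, proj = x (no scaling needed).
proj(x) = [4.5965, 0.4363]
Step 3: Dot product.
a^T * proj(x) = -3*4.5965 - 2*0.4363 = -14.6621


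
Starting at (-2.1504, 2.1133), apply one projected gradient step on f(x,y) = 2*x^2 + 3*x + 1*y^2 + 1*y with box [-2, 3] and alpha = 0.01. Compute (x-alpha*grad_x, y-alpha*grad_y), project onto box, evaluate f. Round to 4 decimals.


Step 1: Compute gradient at (-2.1504, 2.1133).
grad_x = 2*2*-2.1504 + 3 = -5.6016
grad_y = 2*1*2.1133 + 1 = 5.2266
Step 2: Gradient step.
x_raw = -2.1504 - 0.01*-5.6016 = -2.0944
y_raw = 2.1133 - 0.01*5.2266 = 2.061
Step 3: Project onto [-2, 3].
x_proj = clip(-2.0944) = -2.0
y_proj = clip(2.061) = 2.061
Step 4: Evaluate f.
f(-2.0, 2.061) = 8.3089


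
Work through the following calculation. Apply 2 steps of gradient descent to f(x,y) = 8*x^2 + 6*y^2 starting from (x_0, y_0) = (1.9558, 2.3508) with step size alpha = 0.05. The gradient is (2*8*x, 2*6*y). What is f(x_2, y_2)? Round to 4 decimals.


Gradient descent on f(x,y) = 8*x^2 + 6*y^2.
Starting point: (1.9558, 2.3508), alpha = 0.05
Step 1: grad_x = 2*8*1.9558 = 31.2928, grad_y = 2*6*2.3508 = 28.2096
  x_1 = 1.9558 - 0.05*31.2928 = 0.3912
  y_1 = 2.3508 - 0.05*28.2096 = 0.9403
Step 2: grad_x = 2*8*0.3912 = 6.2586, grad_y = 2*6*0.9403 = 11.2838
  x_2 = 0.3912 - 0.05*6.2586 = 0.0782
  y_2 = 0.9403 - 0.05*11.2838 = 0.3761
f(0.0782, 0.3761) = 8*0.0782^2 + 6*0.3761^2 = 0.8978


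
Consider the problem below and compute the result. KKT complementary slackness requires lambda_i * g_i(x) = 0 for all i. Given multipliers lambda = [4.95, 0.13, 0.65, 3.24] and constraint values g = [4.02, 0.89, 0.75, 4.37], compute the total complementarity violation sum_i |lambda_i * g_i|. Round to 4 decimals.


KKT complementary slackness check:
lambda_1 * g_1 = 4.95 * 4.02 = 19.899
lambda_2 * g_2 = 0.13 * 0.89 = 0.1157
lambda_3 * g_3 = 0.65 * 0.75 = 0.4875
lambda_4 * g_4 = 3.24 * 4.37 = 14.1588
Total violation = 19.899 + 0.1157 + 0.4875 + 14.1588 = 34.661


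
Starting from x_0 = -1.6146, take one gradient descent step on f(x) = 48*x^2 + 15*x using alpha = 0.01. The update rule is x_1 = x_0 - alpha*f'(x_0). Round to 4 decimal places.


We compute the gradient at x_0 and apply the update.
f'(x) = 96*x + 15
f'(-1.6146) = 96*-1.6146 + 15 = -140.0016
x_1 = -1.6146 - 0.01*-140.0016 = -0.2146


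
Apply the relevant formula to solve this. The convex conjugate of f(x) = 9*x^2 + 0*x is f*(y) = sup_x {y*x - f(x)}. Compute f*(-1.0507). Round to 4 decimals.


f*(y) = sup_x {y*x - a*x^2 - b*x} = sup_x {(y-b)*x - a*x^2}
FOC: (y - b) - 2a*x = 0 => x* = (y - b)/(2a)
x* = (-1.0507 - 0)/(2*9) = -0.0584
f*(-1.0507) = (y-b)^2/(4a) = (-1.0507 - 0)^2/(4*9)
= 1.104/36 = 0.0307


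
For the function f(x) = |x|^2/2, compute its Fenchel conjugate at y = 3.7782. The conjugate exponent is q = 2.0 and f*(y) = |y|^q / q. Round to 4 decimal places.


The conjugate exponent q satisfies 1/p + 1/q = 1.
p = 2, so q = 2/(2 - 1) = 2.0
|y|^q = 3.7782^2.0 = 14.2748
f*(3.7782) = 14.2748 / 2.0 = 7.1374


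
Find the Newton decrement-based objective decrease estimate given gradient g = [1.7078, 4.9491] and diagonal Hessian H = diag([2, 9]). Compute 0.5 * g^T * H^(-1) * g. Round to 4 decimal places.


Step 1: H is diagonal, so H^(-1) * g = [0.8539, 0.5499].
Step 2: g^T H^(-1) g = sum_i g_i^2 / H_ii
  = (1.7078)^2/2 + (4.9491)^2/9
  = 1.4583 + 2.7215 = 4.1798
Step 3: Objective decrease = 0.5 * g^T H^(-1) g = 2.0899


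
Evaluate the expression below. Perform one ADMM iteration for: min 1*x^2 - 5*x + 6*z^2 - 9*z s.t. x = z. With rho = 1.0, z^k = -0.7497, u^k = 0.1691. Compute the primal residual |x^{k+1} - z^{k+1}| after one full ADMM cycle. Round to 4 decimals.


ADMM iteration with rho = 1.0, z^k = -0.7497, u^k = 0.1691
Step 1: x-update.
Minimize 1*x^2 - 5*x + (1.0/2)*(x + 0.7497 + 0.1691)^2
FOC: (2*1 + 1.0)*x = 5 + 1.0*(-0.7497 - 0.1691)
x^{k+1} = 1.3604
Step 2: z-update.
Minimize 6*z^2 - 9*z + (1.0/2)*(1.3604 - z + 0.1691)^2
FOC: (2*6 + 1.0)*z = 9 + 1.0*(1.3604 + 0.1691)
z^{k+1} = 0.81
Step 3: u-update.
u^{k+1} = 0.1691 + 1.3604 - 0.81 = 0.7195
Step 4: Primal residual = |1.3604 - 0.81| = 0.5504


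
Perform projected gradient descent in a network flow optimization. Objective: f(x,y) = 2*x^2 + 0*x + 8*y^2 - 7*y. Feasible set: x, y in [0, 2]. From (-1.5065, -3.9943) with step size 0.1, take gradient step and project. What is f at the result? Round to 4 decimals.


Step 1: Compute gradient at (-1.5065, -3.9943).
grad_x = 2*2*-1.5065 + 0 = -6.026
grad_y = 2*8*-3.9943 - 7 = -70.9088
Step 2: Gradient step.
x_raw = -1.5065 - 0.1*-6.026 = -0.9039
y_raw = -3.9943 - 0.1*-70.9088 = 3.0966
Step 3: Project onto [0, 2].
x_proj = clip(-0.9039) = 0.0
y_proj = clip(3.0966) = 2.0
Step 4: Evaluate f.
f(0.0, 2.0) = 18.0


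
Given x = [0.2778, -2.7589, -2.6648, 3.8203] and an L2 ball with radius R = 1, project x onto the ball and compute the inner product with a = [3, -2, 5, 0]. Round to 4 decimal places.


Step 1: Compute ||x|| (intermediates to 6 decimals).
||x|| = sqrt(0.2778^2 + (-2.7589)^2 + (-2.6648)^2 + 3.8203^2) = 5.420752
Step 2: Project.
Since ||x|| > R, scale = R/||x|| = 1/5.420752 = 0.184476, proj(x) = scale * x
proj(x) = [0.051247, -0.508951, -0.491592, 0.704754]
Step 3: Dot product.
a^T * proj(x) = 3*0.051247 - 2*(-0.508951) + 5*(-0.491592) + 0*0.704754 = -1.2863


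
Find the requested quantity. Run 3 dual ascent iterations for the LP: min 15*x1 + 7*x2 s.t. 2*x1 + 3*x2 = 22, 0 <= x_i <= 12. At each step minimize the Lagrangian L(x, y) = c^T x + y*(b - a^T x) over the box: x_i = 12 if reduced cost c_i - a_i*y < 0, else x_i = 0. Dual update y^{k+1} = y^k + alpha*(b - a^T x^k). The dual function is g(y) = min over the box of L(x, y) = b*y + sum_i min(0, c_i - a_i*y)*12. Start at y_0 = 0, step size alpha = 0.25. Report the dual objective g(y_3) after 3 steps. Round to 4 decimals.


Dual ascent for LP: min 15*x1 + 7*x2, 2*x1 + 3*x2 = 22, 0 <= x_i <= 12
Step 1: y^k = 0.0, reduced costs: (15.0, 7.0)
  x^k = (0.0, 0.0), subgradient = b - a^T x = 22.0
  y^{k+1} = 0.0 + 0.25*22.0 = 5.5
Step 2: y^k = 5.5, reduced costs: (4.0, -9.5)
  x^k = (0.0, 12.0), subgradient = b - a^T x = -14.0
  y^{k+1} = 5.5 + 0.25*-14.0 = 2.0
Step 3: y^k = 2.0, reduced costs: (11.0, 1.0)
  x^k = (0.0, 0.0), subgradient = b - a^T x = 22.0
  y^{k+1} = 2.0 + 0.25*22.0 = 7.5
Dual objective at y_3 = 7.5: reduced costs (0.0, -15.5), box minimizer x = (0.0, 12.0)
g(y_3) = b*y + (c1 - a1*y)*x1 + (c2 - a2*y)*x2 = 22*7.5 + 0.0*0.0 + (-15.5)*12.0 = 165.0 + 0.0 - 186.0 = -21.0


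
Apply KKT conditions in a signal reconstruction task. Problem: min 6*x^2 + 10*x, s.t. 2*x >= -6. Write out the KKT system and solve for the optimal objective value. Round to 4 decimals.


Step 1: Try lambda = 0 (constraint inactive).
Stationarity: 2*6*x + 10 = 0
x* = -10/(2*6) = -5/6 = -0.8333 (rounded; the exact value -5/6 is used below)
Check constraint: 2*-0.8333 = -1.6666 >= -6 -- satisfied.
Step 2: Compute optimal value.
f(x*) = 6*(-5/6)^2 + 10*(-5/6) = -4.1667


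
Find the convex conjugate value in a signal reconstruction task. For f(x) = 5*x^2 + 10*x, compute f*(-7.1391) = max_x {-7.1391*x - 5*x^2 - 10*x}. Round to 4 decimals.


f*(y) = sup_x {y*x - a*x^2 - b*x} = sup_x {(y-b)*x - a*x^2}
FOC: (y - b) - 2a*x = 0 => x* = (y - b)/(2a)
x* = (-7.1391 - 10)/(2*5) = -1.7139
f*(-7.1391) = (y-b)^2/(4a) = (-7.1391 - 10)^2/(4*5)
= 293.7487/20 = 14.6874


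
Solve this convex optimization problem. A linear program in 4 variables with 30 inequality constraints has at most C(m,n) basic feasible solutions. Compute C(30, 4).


Each vertex corresponds to some choice of n active constraints out of m, so the number of vertices is at most C(m, n) = m! / (n!(m-n)!).
m = 30, n = 4
Numerator: 30 * 29 * 28 * 27
Denominator: 4! = 24
C(30, 4) = 27405


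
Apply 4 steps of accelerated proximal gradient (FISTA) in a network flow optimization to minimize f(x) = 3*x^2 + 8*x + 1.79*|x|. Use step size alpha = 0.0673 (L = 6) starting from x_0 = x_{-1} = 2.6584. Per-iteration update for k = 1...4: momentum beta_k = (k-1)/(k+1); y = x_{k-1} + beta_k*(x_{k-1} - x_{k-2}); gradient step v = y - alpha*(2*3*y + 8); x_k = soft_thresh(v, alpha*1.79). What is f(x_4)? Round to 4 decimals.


FISTA on f(x) = 3*x^2 + 8*x + 1.79*|x|
L = 6, alpha = 0.0673
Iteration 1: beta = 0.0, y = 2.6584 + 0.0*(2.6584 - 2.6584) = 2.6584
  grad(y) = 23.9504, v = y - alpha*grad = 1.0465
  prox(v) = soft_thresh(1.0465, 0.1205) = 0.9261
Iteration 2: beta = 0.3333, y = 0.9261 + 0.3333*(0.9261 - 2.6584) = 0.3486
  grad(y) = 10.0918, v = y - alpha*grad = -0.3305
  prox(v) = soft_thresh(-0.3305, 0.1205) = -0.2101
Iteration 3: beta = 0.5, y = -0.2101 + 0.5*(-0.2101 - 0.9261) = -0.7782
  grad(y) = 3.3311, v = y - alpha*grad = -1.0023
  prox(v) = soft_thresh(-1.0023, 0.1205) = -0.8819
Iteration 4: beta = 0.6, y = -0.8819 + 0.6*(-0.8819 + 0.2101) = -1.2849
  grad(y) = 0.2903, v = y - alpha*grad = -1.3045
  prox(v) = soft_thresh(-1.3045, 0.1205) = -1.184
f(x_4) = 3*(-1.184)^2 + 8*(-1.184) + 1.79*|-1.184| = -3.1471


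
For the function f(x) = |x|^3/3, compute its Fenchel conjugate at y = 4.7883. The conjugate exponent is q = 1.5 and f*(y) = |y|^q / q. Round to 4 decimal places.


The conjugate exponent q satisfies 1/p + 1/q = 1.
p = 3, so q = 3/(3 - 1) = 1.5
|y|^q = 4.7883^1.5 = 10.4778
f*(4.7883) = 10.4778 / 1.5 = 6.9852


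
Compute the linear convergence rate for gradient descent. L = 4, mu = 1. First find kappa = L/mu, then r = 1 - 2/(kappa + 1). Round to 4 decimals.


Step 1: Compute the condition number.
kappa = L/mu = 4/1 = 4.0
Step 2: Compute the convergence rate.
r = 1 - 2/(kappa + 1) = 1 - 2*mu/(L + mu) = (L - mu)/(L + mu) = 3/5 = 0.6


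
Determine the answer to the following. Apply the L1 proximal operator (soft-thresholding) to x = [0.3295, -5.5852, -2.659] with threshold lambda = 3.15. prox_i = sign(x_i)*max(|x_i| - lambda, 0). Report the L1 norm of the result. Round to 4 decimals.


Soft-thresholding with lambda = 3.15:
prox(0.3295) = sign(0.3295)*max(|0.3295| - 3.15, 0) = 0.0
prox(-5.5852) = sign(-5.5852)*max(|-5.5852| - 3.15, 0) = -2.4352
prox(-2.659) = sign(-2.659)*max(|-2.659| - 3.15, 0) = 0.0
prox(x) = [0.0, -2.4352, 0.0]
||prox(x)||_1 = 0.0 + 2.4352 + 0.0 = 2.4352


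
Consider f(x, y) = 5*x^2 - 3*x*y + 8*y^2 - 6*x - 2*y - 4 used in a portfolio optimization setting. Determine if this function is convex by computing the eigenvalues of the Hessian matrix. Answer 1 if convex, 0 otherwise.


The Hessian of f(x,y) = 5*x^2 - 3*x*y + 8*y^2 - 6*x - 2*y - 4 is:
H = [[10, -3], [-3, 16]]
Trace = 10 + 16 = 26
Determinant = 10*16 - (-3)^2 = 151
Discriminant = (26)^2 - 4*151 = 72.0
Eigenvalues: lambda_1 = 8.7574, lambda_2 = 17.2426
The function is convex.

1


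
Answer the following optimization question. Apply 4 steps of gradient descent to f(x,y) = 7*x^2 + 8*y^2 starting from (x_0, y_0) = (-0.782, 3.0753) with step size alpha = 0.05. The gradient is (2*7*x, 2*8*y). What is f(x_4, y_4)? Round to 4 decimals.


Gradient descent on f(x,y) = 7*x^2 + 8*y^2.
Starting point: (-0.782, 3.0753), alpha = 0.05
Step 1: grad_x = 2*7*-0.782 = -10.948, grad_y = 2*8*3.0753 = 49.2048
  x_1 = -0.782 - 0.05*-10.948 = -0.2346
  y_1 = 3.0753 - 0.05*49.2048 = 0.6151
Step 2: grad_x = 2*7*-0.2346 = -3.2844, grad_y = 2*8*0.6151 = 9.841
  x_2 = -0.2346 - 0.05*-3.2844 = -0.0704
  y_2 = 0.6151 - 0.05*9.841 = 0.123
Step 3: grad_x = 2*7*-0.0704 = -0.9853, grad_y = 2*8*0.123 = 1.9682
  x_3 = -0.0704 - 0.05*-0.9853 = -0.0211
  y_3 = 0.123 - 0.05*1.9682 = 0.0246
Step 4: grad_x = 2*7*-0.0211 = -0.2956, grad_y = 2*8*0.0246 = 0.3936
  x_4 = -0.0211 - 0.05*-0.2956 = -0.0063
  y_4 = 0.0246 - 0.05*0.3936 = 0.0049
f(-0.0063, 0.0049) = 7*(-0.0063)^2 + 8*0.0049^2 = 0.0005


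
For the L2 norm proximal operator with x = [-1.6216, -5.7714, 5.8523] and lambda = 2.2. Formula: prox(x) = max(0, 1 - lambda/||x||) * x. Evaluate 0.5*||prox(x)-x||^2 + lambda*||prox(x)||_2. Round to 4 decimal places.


Step 1: Compute ||x||.
||x|| = 8.3778
Step 2: Compute scaling factor.
scale = max(0, 1 - 2.2/8.3778) = 0.7374
Step 3: prox(x) = [-1.1958, -4.2558, 4.3155]
||prox(x)|| = 6.1778
Step 4: Proximal objective.
0.5*||prox-x||^2 = 2.42
lambda*||prox|| = 13.5912
Total = 16.0112


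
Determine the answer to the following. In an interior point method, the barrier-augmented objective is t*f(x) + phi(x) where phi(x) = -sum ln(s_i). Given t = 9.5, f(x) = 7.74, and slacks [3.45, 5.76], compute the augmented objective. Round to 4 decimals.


Step 1: Compute log-barrier.
ln values: [1.2384, 1.7509]
phi = -(1.2384 + 1.7509) = -2.9893
Step 2: Compute augmented objective.
t*f(x) = 9.5*7.74 = 73.53
Total = 73.53 - 2.9893 = 70.5407


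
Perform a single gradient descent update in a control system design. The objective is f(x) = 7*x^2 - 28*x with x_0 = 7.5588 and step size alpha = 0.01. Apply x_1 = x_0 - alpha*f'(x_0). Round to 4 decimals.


We compute the gradient at x_0 and apply the update.
f'(x) = 14*x - 28
f'(7.5588) = 14*7.5588 - 28 = 77.8232
x_1 = 7.5588 - 0.01*77.8232 = 6.7806


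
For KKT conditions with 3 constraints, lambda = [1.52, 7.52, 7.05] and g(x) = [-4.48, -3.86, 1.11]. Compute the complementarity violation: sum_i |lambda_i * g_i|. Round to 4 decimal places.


KKT complementary slackness check:
lambda_1 * g_1 = 1.52 * -4.48 = -6.8096
lambda_2 * g_2 = 7.52 * -3.86 = -29.0272
lambda_3 * g_3 = 7.05 * 1.11 = 7.8255
Total violation = 6.8096 + 29.0272 + 7.8255 = 43.6623


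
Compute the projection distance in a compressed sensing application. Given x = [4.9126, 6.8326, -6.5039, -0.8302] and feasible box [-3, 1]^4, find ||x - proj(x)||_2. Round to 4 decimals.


Project each component onto [-3, 1].
clip(4.9126) = 1.0, clip(6.8326) = 1.0, clip(-6.5039) = -3.0, clip(-0.8302) = -0.8302
Projection = [1.0, 1.0, -3.0, -0.8302]
Squared diffs: [15.3084, 34.0192, 12.2773, 0.0]
Distance = sqrt(61.6049) = 7.8489


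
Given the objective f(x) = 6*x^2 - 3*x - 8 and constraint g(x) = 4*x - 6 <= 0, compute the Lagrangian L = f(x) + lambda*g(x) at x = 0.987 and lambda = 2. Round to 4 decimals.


Step 1: Evaluate f(x).
f(0.987) = 6*0.987^2 - 3*0.987 - 8 = -5.116
Step 2: Evaluate g(x).
g(0.987) = 4*0.987 - 6 = -2.052
Step 3: Compute Lagrangian.
L = -5.116 + 2*-2.052 = -9.22


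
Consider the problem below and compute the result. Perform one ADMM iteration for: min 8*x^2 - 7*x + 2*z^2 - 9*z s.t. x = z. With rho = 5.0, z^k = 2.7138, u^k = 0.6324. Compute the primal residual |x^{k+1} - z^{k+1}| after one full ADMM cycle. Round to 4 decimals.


ADMM iteration with rho = 5.0, z^k = 2.7138, u^k = 0.6324
Step 1: x-update.
Minimize 8*x^2 - 7*x + (5.0/2)*(x - 2.7138 + 0.6324)^2
FOC: (2*8 + 5.0)*x = 7 + 5.0*(2.7138 - 0.6324)
x^{k+1} = 0.8289
Step 2: z-update.
Minimize 2*z^2 - 9*z + (5.0/2)*(0.8289 - z + 0.6324)^2
FOC: (2*2 + 5.0)*z = 9 + 5.0*(0.8289 + 0.6324)
z^{k+1} = 1.8118
Step 3: u-update.
u^{k+1} = 0.6324 + 0.8289 - 1.8118 = -0.3505
Step 4: Primal residual = |0.8289 - 1.8118| = 0.9829


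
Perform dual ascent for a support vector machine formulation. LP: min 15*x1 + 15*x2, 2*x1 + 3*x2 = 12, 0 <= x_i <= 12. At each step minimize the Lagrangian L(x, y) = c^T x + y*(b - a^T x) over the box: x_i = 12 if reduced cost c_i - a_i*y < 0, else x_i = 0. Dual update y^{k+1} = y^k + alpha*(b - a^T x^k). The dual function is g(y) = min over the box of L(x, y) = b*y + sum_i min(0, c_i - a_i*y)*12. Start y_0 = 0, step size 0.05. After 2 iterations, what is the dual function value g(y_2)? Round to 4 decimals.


Dual ascent for LP: min 15*x1 + 15*x2, 2*x1 + 3*x2 = 12, 0 <= x_i <= 12
Step 1: y^k = 0.0, reduced costs: (15.0, 15.0)
  x^k = (0.0, 0.0), subgradient = b - a^T x = 12.0
  y^{k+1} = 0.0 + 0.05*12.0 = 0.6
Step 2: y^k = 0.6, reduced costs: (13.8, 13.2)
  x^k = (0.0, 0.0), subgradient = b - a^T x = 12.0
  y^{k+1} = 0.6 + 0.05*12.0 = 1.2
Dual objective at y_2 = 1.2: reduced costs (12.6, 11.4), box minimizer x = (0.0, 0.0)
g(y_2) = b*y + (c1 - a1*y)*x1 + (c2 - a2*y)*x2 = 12*1.2 + 12.6*0.0 + 11.4*0.0 = 14.4 + 0.0 + 0.0 = 14.4


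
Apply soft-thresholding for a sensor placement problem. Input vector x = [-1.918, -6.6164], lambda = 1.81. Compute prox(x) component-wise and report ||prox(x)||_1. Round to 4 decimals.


Soft-thresholding with lambda = 1.81:
prox(-1.918) = sign(-1.918)*max(|-1.918| - 1.81, 0) = -0.108
prox(-6.6164) = sign(-6.6164)*max(|-6.6164| - 1.81, 0) = -4.8064
prox(x) = [-0.108, -4.8064]
||prox(x)||_1 = 0.108 + 4.8064 = 4.9144


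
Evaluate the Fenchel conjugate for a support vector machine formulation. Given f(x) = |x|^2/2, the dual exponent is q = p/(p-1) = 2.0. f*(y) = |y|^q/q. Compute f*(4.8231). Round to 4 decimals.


The conjugate exponent q satisfies 1/p + 1/q = 1.
p = 2, so q = 2/(2 - 1) = 2.0
|y|^q = 4.8231^2.0 = 23.2623
f*(4.8231) = 23.2623 / 2.0 = 11.6311


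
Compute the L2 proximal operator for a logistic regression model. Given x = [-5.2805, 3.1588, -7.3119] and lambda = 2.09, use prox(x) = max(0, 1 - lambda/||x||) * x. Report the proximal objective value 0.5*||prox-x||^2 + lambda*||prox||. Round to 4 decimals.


Step 1: Compute ||x||.
||x|| = 9.5564
Step 2: Compute scaling factor.
scale = max(0, 1 - 2.09/9.5564) = 0.7813
Step 3: prox(x) = [-4.1257, 2.468, -5.7128]
||prox(x)|| = 7.4664
Step 4: Proximal objective.
0.5*||prox-x||^2 = 2.1841
lambda*||prox|| = 15.6048
Total = 17.7889


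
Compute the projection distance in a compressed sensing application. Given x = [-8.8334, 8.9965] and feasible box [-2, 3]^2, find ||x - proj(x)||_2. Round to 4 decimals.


Project each component onto [-2, 3].
clip(-8.8334) = -2.0, clip(8.9965) = 3.0
Projection = [-2.0, 3.0]
Squared diffs: [46.6954, 35.958]
Distance = sqrt(82.6534) = 9.0914


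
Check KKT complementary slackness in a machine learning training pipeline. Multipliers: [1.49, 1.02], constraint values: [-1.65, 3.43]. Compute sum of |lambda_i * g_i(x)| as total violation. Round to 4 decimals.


KKT complementary slackness check:
lambda_1 * g_1 = 1.49 * -1.65 = -2.4585
lambda_2 * g_2 = 1.02 * 3.43 = 3.4986
Total violation = 2.4585 + 3.4986 = 5.9571


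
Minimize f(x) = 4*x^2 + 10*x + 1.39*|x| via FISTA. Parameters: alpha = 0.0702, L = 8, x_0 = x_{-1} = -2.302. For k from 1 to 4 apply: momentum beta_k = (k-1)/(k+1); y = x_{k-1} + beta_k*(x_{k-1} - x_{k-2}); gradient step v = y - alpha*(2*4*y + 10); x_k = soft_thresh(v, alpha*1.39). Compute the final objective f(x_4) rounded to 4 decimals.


FISTA on f(x) = 4*x^2 + 10*x + 1.39*|x|
L = 8, alpha = 0.0702
Iteration 1: beta = 0.0, y = -2.302 + 0.0*(-2.302 + 2.302) = -2.302
  grad(y) = -8.416, v = y - alpha*grad = -1.7112
  prox(v) = soft_thresh(-1.7112, 0.0976) = -1.6136
Iteration 2: beta = 0.3333, y = -1.6136 + 0.3333*(-1.6136 + 2.302) = -1.3842
  grad(y) = -1.0733, v = y - alpha*grad = -1.3088
  prox(v) = soft_thresh(-1.3088, 0.0976) = -1.2112
Iteration 3: beta = 0.5, y = -1.2112 + 0.5*(-1.2112 + 1.6136) = -1.01
  grad(y) = 1.9196, v = y - alpha*grad = -1.1448
  prox(v) = soft_thresh(-1.1448, 0.0976) = -1.0472
Iteration 4: beta = 0.6, y = -1.0472 + 0.6*(-1.0472 + 1.2112) = -0.9488
  grad(y) = 2.4094, v = y - alpha*grad = -1.118
  prox(v) = soft_thresh(-1.118, 0.0976) = -1.0204
f(x_4) = 4*(-1.0204)^2 + 10*(-1.0204) + 1.39*|-1.0204| = -4.6208


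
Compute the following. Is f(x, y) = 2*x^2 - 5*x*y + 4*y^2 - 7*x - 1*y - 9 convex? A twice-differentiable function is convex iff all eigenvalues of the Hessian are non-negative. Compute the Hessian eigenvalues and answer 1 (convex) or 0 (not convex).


The Hessian of f(x,y) = 2*x^2 - 5*x*y + 4*y^2 - 7*x - 1*y - 9 is:
H = [[4, -5], [-5, 8]]
Trace = 4 + 8 = 12
Determinant = 4*8 - (-5)^2 = 7
Discriminant = (12)^2 - 4*7 = 116.0
Eigenvalues: lambda_1 = 0.6148, lambda_2 = 11.3852
The function is convex.

1


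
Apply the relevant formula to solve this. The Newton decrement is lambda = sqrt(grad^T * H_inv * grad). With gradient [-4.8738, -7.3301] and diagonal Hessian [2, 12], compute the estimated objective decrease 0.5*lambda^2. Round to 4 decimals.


Step 1: H is diagonal, so H^(-1) * g = [-2.4369, -0.6108].
Step 2: g^T H^(-1) g = sum_i g_i^2 / H_ii
  = (-4.8738)^2/2 + (-7.3301)^2/12
  = 11.877 + 4.4775 = 16.3545
Step 3: Objective decrease = 0.5 * g^T H^(-1) g = 8.1772


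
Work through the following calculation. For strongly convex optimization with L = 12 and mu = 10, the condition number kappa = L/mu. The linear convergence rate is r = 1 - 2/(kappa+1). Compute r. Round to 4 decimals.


Step 1: Compute the condition number.
kappa = L/mu = 12/10 = 1.2
Step 2: Compute the convergence rate.
r = 1 - 2/(kappa + 1) = 1 - 2*mu/(L + mu) = (L - mu)/(L + mu) = 2/22 = 0.0909


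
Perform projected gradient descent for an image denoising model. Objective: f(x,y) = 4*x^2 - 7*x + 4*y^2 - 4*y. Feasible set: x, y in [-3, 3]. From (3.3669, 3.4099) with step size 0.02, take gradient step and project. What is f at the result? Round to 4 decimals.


Step 1: Compute gradient at (3.3669, 3.4099).
grad_x = 2*4*3.3669 - 7 = 19.9352
grad_y = 2*4*3.4099 - 4 = 23.2792
Step 2: Gradient step.
x_raw = 3.3669 - 0.02*19.9352 = 2.9682
y_raw = 3.4099 - 0.02*23.2792 = 2.9443
Step 3: Project onto [-3, 3].
x_proj = clip(2.9682) = 2.9682
y_proj = clip(2.9443) = 2.9443
Step 4: Evaluate f.
f(2.9682, 2.9443) = 37.3621
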